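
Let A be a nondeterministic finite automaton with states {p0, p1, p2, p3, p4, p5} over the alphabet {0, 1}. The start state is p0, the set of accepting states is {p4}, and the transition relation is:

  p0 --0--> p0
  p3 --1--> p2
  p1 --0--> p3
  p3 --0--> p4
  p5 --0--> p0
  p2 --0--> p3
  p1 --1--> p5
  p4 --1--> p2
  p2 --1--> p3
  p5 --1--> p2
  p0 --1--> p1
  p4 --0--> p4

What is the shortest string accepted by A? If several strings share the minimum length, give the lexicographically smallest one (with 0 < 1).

A breadth-first search from p0 reaches an accepting state first via the path p0 → p1 → p3 → p4 on input 100.
No string of length < 3 is accepted (BFS exhausts all shorter strings without reaching an accepting state), and 100 is the lexicographically least accepting string of length 3.

100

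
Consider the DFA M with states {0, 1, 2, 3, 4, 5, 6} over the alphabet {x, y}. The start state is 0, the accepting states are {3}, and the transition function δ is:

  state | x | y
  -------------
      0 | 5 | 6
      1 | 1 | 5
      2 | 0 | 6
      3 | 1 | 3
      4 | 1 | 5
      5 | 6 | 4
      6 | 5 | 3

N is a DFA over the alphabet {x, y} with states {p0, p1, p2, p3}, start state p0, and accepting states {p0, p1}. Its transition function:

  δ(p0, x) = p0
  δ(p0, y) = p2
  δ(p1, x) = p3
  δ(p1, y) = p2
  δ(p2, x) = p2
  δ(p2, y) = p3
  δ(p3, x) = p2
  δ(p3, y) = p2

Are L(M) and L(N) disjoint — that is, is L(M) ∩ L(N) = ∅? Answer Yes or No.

Exploring the product automaton M × N from the start pair (0, p0), following both machines on each input symbol, reaches 11 state pairs: (0, p0), (5, p0), (6, p2), (6, p0), (4, p2), (5, p2), (3, p3), (3, p2), (1, p2), (5, p3), (4, p3).
M accepts in {3} and N accepts in {p0, p1}; no reachable pair has both components accepting, so no string drives both machines to acceptance simultaneously and L(M) ∩ L(N) = ∅.
So no string is accepted by both, and the intersection is empty.

Yes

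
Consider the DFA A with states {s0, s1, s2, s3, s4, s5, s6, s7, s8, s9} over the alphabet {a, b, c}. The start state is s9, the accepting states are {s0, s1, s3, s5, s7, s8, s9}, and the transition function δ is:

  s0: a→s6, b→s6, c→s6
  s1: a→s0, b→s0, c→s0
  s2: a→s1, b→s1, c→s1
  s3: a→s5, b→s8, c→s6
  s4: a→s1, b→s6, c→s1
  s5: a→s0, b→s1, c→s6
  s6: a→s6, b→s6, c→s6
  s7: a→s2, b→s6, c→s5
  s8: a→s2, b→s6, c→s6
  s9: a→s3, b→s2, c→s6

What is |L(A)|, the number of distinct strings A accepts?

The useful subgraph on states {s0, s1, s2, s3, s5, s8, s9} is acyclic, so L(A) is finite; the longest accepting path visits 6 useful states, giving maximum string length 5.
Counting accepting paths from s9 by length: 1 of length 0, 1 of length 1, 5 of length 2, 11 of length 3, 6 of length 4, 9 of length 5. Total 33.

33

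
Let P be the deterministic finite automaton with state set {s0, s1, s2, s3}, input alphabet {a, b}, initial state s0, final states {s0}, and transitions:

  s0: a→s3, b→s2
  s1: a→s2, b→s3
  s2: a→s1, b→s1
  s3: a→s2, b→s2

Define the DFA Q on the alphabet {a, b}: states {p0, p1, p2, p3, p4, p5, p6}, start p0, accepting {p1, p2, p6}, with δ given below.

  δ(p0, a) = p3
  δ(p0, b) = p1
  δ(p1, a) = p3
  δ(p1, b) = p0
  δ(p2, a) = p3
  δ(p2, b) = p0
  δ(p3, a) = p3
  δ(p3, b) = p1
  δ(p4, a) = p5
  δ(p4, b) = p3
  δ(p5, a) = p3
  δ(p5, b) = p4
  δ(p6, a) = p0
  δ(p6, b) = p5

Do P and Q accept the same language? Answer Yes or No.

The empty string ε is accepted by P but rejected by Q.
So L(P) ≠ L(Q).

No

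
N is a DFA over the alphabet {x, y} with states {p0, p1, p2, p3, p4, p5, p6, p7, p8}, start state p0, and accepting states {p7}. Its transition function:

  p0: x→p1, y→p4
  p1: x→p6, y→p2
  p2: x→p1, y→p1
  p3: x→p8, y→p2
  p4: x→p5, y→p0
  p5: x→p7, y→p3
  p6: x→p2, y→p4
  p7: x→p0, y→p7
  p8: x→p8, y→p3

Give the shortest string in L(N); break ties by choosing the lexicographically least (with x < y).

A breadth-first search from p0 reaches an accepting state first via the path p0 → p4 → p5 → p7 on input yxx.
No string of length < 3 is accepted (BFS exhausts all shorter strings without reaching an accepting state), and yxx is the lexicographically least accepting string of length 3.

yxx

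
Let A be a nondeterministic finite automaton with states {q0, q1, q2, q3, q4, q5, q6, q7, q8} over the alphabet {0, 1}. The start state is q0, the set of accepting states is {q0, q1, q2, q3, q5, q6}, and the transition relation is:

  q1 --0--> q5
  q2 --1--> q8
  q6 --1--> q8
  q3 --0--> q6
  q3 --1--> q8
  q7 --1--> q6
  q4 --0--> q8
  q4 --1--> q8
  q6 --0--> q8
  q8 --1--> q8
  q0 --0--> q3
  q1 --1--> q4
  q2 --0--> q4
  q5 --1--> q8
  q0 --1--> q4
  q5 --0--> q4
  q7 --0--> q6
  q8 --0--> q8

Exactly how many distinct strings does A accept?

The useful subgraph on states {q0, q3, q6} is acyclic, so L(A) is finite; the longest accepting path visits 3 useful states, giving maximum string length 2.
Counting accepting paths from q0 by length: 1 of length 0, 1 of length 1, 1 of length 2. Total 3.

3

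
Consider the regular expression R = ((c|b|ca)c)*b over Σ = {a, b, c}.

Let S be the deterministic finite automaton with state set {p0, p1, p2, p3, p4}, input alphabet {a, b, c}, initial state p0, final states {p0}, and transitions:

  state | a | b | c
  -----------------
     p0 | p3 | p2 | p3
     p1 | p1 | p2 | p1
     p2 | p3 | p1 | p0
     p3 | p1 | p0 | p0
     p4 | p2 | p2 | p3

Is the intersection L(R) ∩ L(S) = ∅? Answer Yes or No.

Converting the expression R to a DFA (subset construction, then merging equivalent states) gives the minimal DFA with states {r0, r1, r2, r3, r4}, start state r0, accepting states {r2} and transitions r0: a→r1, b→r2, c→r3; r1: a→r1, b→r1, c→r1; r2: a→r1, b→r1, c→r0; r3: a→r4, b→r1, c→r0; r4: a→r1, b→r1, c→r0.
Exploring the product automaton R × S from the start pair (r0, p0), following both machines on each input symbol, reaches 10 state pairs: (r0, p0), (r1, p3), (r2, p2), (r3, p3), (r1, p1), (r1, p0), (r4, p1), (r1, p2), (r0, p1), (r3, p1).
R accepts in {r2} and S accepts in {p0}; no reachable pair has both components accepting, so no string drives both machines to acceptance simultaneously and L(R) ∩ L(S) = ∅.
So no string is accepted by both, and the intersection is empty.

Yes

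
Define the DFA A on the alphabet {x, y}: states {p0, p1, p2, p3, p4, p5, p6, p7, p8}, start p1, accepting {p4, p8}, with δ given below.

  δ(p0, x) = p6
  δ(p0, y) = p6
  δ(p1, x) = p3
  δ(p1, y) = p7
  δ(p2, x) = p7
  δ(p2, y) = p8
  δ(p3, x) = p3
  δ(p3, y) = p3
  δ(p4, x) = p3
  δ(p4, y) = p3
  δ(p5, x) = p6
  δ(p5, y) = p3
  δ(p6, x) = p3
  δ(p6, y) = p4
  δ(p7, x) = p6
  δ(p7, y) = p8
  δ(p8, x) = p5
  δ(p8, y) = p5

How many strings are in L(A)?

The useful subgraph on states {p1, p4, p5, p6, p7, p8} is acyclic, so L(A) is finite; the longest accepting path visits 6 useful states, giving maximum string length 5.
Counting accepting paths from p1 by length: 1 of length 2, 1 of length 3, 2 of length 5. Total 4.

4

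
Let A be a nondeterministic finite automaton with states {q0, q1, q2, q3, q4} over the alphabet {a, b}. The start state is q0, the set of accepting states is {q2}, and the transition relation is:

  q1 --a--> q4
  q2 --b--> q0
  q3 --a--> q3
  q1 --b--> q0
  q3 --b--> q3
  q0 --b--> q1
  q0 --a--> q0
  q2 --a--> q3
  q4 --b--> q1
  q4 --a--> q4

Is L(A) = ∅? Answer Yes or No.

The states reachable from the start state are {q0, q1, q4}.
None of the accepting states {q2} is reachable, so no string is accepted and L(A) = ∅.

Yes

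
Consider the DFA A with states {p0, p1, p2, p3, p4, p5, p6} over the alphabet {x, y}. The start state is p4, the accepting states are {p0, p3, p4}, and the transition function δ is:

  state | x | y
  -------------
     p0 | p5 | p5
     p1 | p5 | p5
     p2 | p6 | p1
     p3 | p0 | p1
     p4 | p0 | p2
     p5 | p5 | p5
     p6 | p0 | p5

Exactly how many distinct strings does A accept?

The useful subgraph on states {p0, p2, p4, p6} is acyclic, so L(A) is finite; the longest accepting path visits 4 useful states, giving maximum string length 3.
Counting accepting paths from p4 by length: 1 of length 0, 1 of length 1, 1 of length 3. Total 3.

3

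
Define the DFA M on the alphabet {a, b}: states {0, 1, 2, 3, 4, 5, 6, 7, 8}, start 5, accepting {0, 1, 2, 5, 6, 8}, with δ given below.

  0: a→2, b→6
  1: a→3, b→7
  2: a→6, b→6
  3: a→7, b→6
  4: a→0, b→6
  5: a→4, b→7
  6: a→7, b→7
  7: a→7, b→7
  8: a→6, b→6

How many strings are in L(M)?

The useful subgraph on states {0, 2, 4, 5, 6} is acyclic, so L(M) is finite; the longest accepting path visits 5 useful states, giving maximum string length 4.
Counting accepting paths from 5 by length: 1 of length 0, 2 of length 2, 2 of length 3, 2 of length 4. Total 7.

7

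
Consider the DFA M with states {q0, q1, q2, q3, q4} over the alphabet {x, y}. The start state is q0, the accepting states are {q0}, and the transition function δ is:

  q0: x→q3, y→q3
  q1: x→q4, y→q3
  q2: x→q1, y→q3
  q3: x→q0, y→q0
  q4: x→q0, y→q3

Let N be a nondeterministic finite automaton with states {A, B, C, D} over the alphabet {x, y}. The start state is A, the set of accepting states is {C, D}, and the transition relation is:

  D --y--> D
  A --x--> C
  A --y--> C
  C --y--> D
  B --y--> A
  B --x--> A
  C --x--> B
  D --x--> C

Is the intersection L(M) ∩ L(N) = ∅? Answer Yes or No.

The string xy is accepted by both M and N.
Hence L(M) ∩ L(N) ≠ ∅.

No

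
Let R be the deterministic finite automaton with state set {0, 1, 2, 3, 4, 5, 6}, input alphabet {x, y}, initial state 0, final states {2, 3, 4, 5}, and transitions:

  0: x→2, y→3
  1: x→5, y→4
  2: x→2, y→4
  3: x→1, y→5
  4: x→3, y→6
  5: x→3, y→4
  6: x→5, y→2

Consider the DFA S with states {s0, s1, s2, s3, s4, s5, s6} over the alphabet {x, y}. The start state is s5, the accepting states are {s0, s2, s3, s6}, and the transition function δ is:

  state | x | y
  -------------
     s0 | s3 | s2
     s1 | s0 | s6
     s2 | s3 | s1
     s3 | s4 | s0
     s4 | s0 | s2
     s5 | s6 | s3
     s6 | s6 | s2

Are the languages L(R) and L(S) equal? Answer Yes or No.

Yes

Exploring the product automaton R × S from the start pair (0, s5), following both machines on each input symbol, reaches 7 state pairs: (0, s5), (2, s6), (3, s3), (4, s2), (1, s4), (5, s0), (6, s1).
R accepts in {2, 3, 4, 5} and S accepts in {s0, s2, s3, s6}. In every reachable pair the two components are either both accepting — (2, s6), (3, s3), (4, s2), (5, s0) — or both non-accepting, so no string is accepted by exactly one of the machines: L(R) \ L(S) and L(S) \ L(R) are both empty.
Hence every string is accepted by R iff it is accepted by S, and the two languages coincide.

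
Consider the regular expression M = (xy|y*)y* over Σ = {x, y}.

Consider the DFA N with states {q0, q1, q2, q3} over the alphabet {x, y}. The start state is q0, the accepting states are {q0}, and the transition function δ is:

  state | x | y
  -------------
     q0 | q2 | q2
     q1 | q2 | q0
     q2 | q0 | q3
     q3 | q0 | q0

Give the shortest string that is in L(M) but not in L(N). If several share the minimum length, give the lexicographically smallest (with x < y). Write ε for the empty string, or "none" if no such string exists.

y

The string y is accepted by M but not by N.
No shorter string lies in the difference, and y is the lexicographically first length-1 string in L(M) \ L(N).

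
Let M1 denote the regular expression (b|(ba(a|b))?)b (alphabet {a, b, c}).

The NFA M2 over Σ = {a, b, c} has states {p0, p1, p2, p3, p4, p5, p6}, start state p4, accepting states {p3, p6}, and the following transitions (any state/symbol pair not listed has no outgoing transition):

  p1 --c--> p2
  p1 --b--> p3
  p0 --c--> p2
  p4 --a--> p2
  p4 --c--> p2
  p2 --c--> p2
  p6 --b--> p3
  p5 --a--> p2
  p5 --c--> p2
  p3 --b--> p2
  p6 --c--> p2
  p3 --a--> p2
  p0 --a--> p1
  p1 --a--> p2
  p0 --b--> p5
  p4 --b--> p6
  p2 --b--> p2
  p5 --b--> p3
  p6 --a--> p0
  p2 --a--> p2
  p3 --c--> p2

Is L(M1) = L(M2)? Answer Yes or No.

Converting the expression M1 to a DFA (subset construction, then merging equivalent states) gives the minimal DFA with states {r0, r1, r2, r3, r4, r5}, start state r0, accepting states {r2, r4} and transitions r0: a→r1, b→r2, c→r1; r1: a→r1, b→r1, c→r1; r2: a→r3, b→r4, c→r1; r3: a→r5, b→r5, c→r1; r4: a→r1, b→r1, c→r1; r5: a→r1, b→r4, c→r1.
Exploring the product automaton M1 × M2 from the start pair (r0, p4), following both machines on each input symbol, reaches 7 state pairs: (r0, p4), (r1, p2), (r2, p6), (r3, p0), (r4, p3), (r5, p1), (r5, p5).
M1 accepts in {r2, r4} and M2 accepts in {p3, p6}. In every reachable pair the two components are either both accepting — (r2, p6), (r4, p3) — or both non-accepting, so no string is accepted by exactly one of the machines: L(M1) \ L(M2) and L(M2) \ L(M1) are both empty.
Hence every string is accepted by M1 iff it is accepted by M2, and the two languages coincide.

Yes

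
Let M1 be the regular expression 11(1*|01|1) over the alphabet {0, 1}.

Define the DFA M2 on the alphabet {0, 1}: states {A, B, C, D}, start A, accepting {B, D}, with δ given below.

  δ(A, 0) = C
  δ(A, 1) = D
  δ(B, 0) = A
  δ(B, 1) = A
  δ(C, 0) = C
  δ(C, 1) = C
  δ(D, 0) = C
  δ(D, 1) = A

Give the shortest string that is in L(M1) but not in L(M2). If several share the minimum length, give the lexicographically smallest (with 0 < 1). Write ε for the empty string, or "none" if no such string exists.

The string 11 is accepted by M1 but not by M2.
No shorter string lies in the difference, and 11 is the lexicographically first length-2 string in L(M1) \ L(M2).

11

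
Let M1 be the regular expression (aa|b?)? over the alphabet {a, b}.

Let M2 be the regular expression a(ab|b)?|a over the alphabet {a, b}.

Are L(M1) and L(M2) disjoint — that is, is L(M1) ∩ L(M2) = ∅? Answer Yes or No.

Converting the expression M1 to a DFA (subset construction, then merging equivalent states) gives the minimal DFA with states {r0, r1, r2, r3}, start state r0, accepting states {r0, r2} and transitions r0: a→r1, b→r2; r1: a→r2, b→r3; r2: a→r3, b→r3; r3: a→r3, b→r3.
Converting the expression M2 to a DFA (subset construction, then merging equivalent states) gives the minimal DFA with states {t0, t1, t2, t3, t4}, start state t0, accepting states {t1, t4} and transitions t0: a→t1, b→t2; t1: a→t3, b→t4; t2: a→t2, b→t2; t3: a→t2, b→t4; t4: a→t2, b→t2.
Exploring the product automaton M1 × M2 from the start pair (r0, t0), following both machines on each input symbol, reaches 6 state pairs: (r0, t0), (r1, t1), (r2, t2), (r2, t3), (r3, t4), (r3, t2).
M1 accepts in {r0, r2} and M2 accepts in {t1, t4}; no reachable pair has both components accepting, so no string drives both machines to acceptance simultaneously and L(M1) ∩ L(M2) = ∅.
So no string is accepted by both, and the intersection is empty.

Yes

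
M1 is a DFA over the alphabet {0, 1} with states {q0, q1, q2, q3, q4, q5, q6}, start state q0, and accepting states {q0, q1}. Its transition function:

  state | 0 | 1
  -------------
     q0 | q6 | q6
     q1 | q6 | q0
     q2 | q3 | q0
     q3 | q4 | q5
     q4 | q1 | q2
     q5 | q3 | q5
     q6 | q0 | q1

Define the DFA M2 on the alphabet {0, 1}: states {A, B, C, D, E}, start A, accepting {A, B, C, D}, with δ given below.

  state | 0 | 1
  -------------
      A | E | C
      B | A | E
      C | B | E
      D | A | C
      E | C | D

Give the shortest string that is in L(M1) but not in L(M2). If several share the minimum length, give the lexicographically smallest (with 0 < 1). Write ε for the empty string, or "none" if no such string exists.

The string 11 is accepted by M1 but not by M2.
No shorter string lies in the difference, and 11 is the lexicographically first length-2 string in L(M1) \ L(M2).

11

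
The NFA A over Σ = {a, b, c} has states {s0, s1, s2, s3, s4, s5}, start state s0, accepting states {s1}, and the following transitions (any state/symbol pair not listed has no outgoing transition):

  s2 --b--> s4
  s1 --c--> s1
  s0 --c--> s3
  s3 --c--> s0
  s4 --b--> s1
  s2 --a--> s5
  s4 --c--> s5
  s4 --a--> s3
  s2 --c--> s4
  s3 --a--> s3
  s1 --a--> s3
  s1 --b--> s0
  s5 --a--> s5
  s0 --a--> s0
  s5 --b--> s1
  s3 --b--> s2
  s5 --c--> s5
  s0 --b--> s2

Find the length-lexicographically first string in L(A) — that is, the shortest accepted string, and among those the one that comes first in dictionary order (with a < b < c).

bab

A breadth-first search from s0 reaches an accepting state first via the path s0 → s2 → s5 → s1 on input bab.
No string of length < 3 is accepted (BFS exhausts all shorter strings without reaching an accepting state), and bab is the lexicographically least accepting string of length 3.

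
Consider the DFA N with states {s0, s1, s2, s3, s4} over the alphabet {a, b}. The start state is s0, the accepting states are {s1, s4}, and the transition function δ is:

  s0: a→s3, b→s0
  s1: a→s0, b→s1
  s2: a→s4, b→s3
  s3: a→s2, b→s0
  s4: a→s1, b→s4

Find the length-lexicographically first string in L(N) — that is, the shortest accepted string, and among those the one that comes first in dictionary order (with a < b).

A breadth-first search from s0 reaches an accepting state first via the path s0 → s3 → s2 → s4 on input aaa.
No string of length < 3 is accepted (BFS exhausts all shorter strings without reaching an accepting state), and aaa is the lexicographically least accepting string of length 3.

aaa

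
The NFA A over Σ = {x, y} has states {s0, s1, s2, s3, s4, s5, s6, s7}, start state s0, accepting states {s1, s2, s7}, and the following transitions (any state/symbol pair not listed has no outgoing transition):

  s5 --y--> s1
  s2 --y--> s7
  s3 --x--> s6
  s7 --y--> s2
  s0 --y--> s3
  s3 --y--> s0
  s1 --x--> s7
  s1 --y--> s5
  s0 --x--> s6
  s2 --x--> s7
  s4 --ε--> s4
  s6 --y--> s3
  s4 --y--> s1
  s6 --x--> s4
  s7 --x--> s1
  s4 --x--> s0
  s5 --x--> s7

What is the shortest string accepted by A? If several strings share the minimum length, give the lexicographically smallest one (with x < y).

A breadth-first search from s0 reaches an accepting state first via the path s0 → s6 → s4 → s1 on input xxy.
No string of length < 3 is accepted (BFS exhausts all shorter strings without reaching an accepting state), and xxy is the lexicographically least accepting string of length 3.

xxy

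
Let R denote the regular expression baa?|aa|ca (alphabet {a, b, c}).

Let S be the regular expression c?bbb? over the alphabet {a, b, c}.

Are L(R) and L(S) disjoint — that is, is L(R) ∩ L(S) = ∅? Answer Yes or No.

Converting the expression R to a DFA (subset construction, then merging equivalent states) gives the minimal DFA with states {r0, r1, r2, r3, r4, r5}, start state r0, accepting states {r3, r5} and transitions r0: a→r1, b→r2, c→r1; r1: a→r3, b→r4, c→r4; r2: a→r5, b→r4, c→r4; r3: a→r4, b→r4, c→r4; r4: a→r4, b→r4, c→r4; r5: a→r3, b→r4, c→r4.
Converting the expression S to a DFA (subset construction, then merging equivalent states) gives the minimal DFA with states {s0, s1, s2, s3, s4, s5}, start state s0, accepting states {s4, s5} and transitions s0: a→s1, b→s2, c→s3; s1: a→s1, b→s1, c→s1; s2: a→s1, b→s4, c→s1; s3: a→s1, b→s2, c→s1; s4: a→s1, b→s5, c→s1; s5: a→s1, b→s1, c→s1.
Exploring the product automaton R × S from the start pair (r0, s0), following both machines on each input symbol, reaches 10 state pairs: (r0, s0), (r1, s1), (r2, s2), (r1, s3), (r3, s1), (r4, s1), (r5, s1), (r4, s4), (r4, s2), (r4, s5).
R accepts in {r3, r5} and S accepts in {s4, s5}; no reachable pair has both components accepting, so no string drives both machines to acceptance simultaneously and L(R) ∩ L(S) = ∅.
So no string is accepted by both, and the intersection is empty.

Yes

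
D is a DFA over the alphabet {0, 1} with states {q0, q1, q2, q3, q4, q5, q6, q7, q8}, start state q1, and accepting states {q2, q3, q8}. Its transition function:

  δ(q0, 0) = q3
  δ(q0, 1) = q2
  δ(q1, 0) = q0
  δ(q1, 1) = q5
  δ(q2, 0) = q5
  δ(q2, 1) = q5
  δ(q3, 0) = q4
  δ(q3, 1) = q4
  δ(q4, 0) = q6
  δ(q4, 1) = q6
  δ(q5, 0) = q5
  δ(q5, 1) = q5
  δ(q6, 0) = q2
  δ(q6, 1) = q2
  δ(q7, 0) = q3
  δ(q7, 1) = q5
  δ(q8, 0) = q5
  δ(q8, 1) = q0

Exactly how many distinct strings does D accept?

The useful subgraph on states {q0, q1, q2, q3, q4, q6} is acyclic, so L(D) is finite; the longest accepting path visits 6 useful states, giving maximum string length 5.
Counting accepting paths from q1 by length: 2 of length 2, 8 of length 5. Total 10.

10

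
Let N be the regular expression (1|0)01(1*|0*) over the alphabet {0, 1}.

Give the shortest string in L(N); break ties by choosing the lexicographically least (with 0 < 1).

By inspection of the expression, no string of length less than 3 matches, and 001 is the lexicographically first match of length 3.

001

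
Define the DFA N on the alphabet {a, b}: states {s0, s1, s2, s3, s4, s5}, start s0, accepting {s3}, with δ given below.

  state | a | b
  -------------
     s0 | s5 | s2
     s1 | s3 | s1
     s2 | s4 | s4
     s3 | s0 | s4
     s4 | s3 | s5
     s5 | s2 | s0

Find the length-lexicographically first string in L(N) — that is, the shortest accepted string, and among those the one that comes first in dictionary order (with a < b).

baa

A breadth-first search from s0 reaches an accepting state first via the path s0 → s2 → s4 → s3 on input baa.
No string of length < 3 is accepted (BFS exhausts all shorter strings without reaching an accepting state), and baa is the lexicographically least accepting string of length 3.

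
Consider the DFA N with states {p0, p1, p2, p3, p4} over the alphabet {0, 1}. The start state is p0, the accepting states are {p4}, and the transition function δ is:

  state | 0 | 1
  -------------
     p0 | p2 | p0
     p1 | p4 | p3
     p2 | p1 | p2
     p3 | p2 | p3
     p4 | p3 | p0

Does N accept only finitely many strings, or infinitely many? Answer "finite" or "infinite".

State p0 is reachable from the start and can reach an accepting state, and it lies on the cycle p0 → p0.
Traversing that cycle any number of times yields accepted strings of unbounded length, so the language is infinite.

infinite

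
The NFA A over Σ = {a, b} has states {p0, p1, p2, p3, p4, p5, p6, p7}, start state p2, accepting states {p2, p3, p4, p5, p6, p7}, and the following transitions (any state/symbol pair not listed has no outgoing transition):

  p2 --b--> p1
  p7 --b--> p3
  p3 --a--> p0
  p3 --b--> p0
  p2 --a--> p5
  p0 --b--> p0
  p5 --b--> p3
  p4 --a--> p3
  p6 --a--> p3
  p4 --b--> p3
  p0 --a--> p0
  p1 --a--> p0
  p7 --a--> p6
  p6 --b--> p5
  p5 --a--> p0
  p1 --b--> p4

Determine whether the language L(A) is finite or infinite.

The useful states (reachable from p2 and able to reach an accepting state) are {p1, p2, p3, p4, p5}.
Restricted to these states the transition graph has no cycle, so every accepting path has bounded length and L is finite.

finite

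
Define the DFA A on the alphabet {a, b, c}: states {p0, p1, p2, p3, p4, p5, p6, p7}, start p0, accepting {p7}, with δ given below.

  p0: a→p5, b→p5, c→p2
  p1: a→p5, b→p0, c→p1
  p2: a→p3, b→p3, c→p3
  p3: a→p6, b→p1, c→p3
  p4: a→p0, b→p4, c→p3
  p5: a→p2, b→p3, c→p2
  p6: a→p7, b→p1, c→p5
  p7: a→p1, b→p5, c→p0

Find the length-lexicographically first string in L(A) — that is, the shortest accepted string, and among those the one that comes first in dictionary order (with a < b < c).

A breadth-first search from p0 reaches an accepting state first via the path p0 → p5 → p3 → p6 → p7 on input abaa.
No string of length < 4 is accepted (BFS exhausts all shorter strings without reaching an accepting state), and abaa is the lexicographically least accepting string of length 4.

abaa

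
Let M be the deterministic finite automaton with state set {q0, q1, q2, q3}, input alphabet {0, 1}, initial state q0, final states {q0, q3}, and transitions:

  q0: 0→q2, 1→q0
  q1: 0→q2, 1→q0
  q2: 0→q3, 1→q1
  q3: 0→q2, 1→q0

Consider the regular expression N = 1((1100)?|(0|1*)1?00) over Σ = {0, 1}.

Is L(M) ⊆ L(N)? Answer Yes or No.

The empty string ε is in L(M) but not in L(N).
So L(M) ⊄ L(N).

No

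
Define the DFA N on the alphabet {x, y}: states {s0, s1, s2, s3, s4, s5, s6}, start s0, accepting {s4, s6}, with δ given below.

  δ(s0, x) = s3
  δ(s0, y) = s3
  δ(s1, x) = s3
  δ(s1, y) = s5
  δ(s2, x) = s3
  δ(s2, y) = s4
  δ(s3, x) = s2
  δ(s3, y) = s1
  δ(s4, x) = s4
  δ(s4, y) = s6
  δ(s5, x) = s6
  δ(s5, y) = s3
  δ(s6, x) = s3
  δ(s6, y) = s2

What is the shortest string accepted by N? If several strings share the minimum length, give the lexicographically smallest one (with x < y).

A breadth-first search from s0 reaches an accepting state first via the path s0 → s3 → s2 → s4 on input xxy.
No string of length < 3 is accepted (BFS exhausts all shorter strings without reaching an accepting state), and xxy is the lexicographically least accepting string of length 3.

xxy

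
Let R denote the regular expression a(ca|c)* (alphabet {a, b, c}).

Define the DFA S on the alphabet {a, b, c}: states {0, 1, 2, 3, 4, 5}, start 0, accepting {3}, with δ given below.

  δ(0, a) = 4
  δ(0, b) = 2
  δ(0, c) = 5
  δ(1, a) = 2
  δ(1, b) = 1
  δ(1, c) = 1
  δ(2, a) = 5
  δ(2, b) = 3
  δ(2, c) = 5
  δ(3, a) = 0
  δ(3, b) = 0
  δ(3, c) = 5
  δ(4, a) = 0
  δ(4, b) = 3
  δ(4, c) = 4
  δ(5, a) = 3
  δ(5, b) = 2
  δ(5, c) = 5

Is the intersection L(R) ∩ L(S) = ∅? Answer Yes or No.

The string acaca is accepted by both R and S.
Hence L(R) ∩ L(S) ≠ ∅.

No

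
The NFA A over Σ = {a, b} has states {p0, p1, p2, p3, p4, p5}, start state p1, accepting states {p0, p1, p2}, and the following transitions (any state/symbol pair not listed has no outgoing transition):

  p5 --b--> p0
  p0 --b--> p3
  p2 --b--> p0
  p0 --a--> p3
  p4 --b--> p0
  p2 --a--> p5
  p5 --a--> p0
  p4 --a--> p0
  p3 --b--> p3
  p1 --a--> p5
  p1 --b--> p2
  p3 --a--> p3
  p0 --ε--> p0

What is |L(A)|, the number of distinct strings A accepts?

7

The useful subgraph on states {p0, p1, p2, p5} is acyclic, so L(A) is finite; the longest accepting path visits 4 useful states, giving maximum string length 3.
Counting accepting paths from p1 by length: 1 of length 0, 1 of length 1, 3 of length 2, 2 of length 3. Total 7.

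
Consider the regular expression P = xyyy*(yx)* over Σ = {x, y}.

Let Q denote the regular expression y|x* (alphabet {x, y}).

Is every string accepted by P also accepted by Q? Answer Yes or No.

The string xyy is in L(P) but not in L(Q).
So L(P) ⊄ L(Q).

No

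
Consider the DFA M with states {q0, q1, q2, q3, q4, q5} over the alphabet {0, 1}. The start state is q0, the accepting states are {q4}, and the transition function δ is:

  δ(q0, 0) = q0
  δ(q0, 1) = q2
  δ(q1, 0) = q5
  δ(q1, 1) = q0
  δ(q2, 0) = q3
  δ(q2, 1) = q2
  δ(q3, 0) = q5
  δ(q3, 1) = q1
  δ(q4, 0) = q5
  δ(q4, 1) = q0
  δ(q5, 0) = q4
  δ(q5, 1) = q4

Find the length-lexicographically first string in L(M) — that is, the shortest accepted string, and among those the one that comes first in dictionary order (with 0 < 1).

A breadth-first search from q0 reaches an accepting state first via the path q0 → q2 → q3 → q5 → q4 on input 1000.
No string of length < 4 is accepted (BFS exhausts all shorter strings without reaching an accepting state), and 1000 is the lexicographically least accepting string of length 4.

1000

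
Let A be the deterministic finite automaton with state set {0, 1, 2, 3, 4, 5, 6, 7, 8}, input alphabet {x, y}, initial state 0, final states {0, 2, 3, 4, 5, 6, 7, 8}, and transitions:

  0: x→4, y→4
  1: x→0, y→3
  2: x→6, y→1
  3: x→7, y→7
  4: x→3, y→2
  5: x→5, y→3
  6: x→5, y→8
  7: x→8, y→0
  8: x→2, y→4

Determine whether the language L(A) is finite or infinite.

State 0 is reachable from the start and can reach an accepting state, and it lies on the cycle 0 → 4 → 2 → 1 → 0.
Traversing that cycle any number of times yields accepted strings of unbounded length, so the language is infinite.

infinite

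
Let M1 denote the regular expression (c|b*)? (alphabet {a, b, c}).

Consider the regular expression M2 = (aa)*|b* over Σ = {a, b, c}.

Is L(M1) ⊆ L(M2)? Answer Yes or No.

The string c is in L(M1) but not in L(M2).
So L(M1) ⊄ L(M2).

No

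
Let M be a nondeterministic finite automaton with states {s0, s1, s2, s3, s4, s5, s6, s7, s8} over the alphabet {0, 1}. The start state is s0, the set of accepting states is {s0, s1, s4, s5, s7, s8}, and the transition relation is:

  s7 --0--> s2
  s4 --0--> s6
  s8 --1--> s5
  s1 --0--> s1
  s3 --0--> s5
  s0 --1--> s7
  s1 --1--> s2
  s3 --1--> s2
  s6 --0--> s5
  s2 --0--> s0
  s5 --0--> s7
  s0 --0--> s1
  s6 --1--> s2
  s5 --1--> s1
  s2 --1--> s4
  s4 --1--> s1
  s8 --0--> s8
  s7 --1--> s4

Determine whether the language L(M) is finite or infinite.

infinite

State s1 is reachable from the start and can reach an accepting state, and it lies on the cycle s1 → s1.
Traversing that cycle any number of times yields accepted strings of unbounded length, so the language is infinite.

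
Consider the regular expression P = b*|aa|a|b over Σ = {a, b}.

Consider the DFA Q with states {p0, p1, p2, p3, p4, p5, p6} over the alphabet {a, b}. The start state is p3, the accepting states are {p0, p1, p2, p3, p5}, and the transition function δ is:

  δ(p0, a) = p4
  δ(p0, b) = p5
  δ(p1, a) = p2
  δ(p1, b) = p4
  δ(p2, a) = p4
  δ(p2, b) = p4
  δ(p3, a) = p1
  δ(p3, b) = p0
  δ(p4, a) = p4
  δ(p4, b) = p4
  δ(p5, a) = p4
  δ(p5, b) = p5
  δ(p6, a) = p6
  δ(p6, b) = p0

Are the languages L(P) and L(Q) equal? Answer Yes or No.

Yes

Converting the expression P to a DFA (subset construction, then merging equivalent states) gives the minimal DFA with states {r0, r1, r2, r3, r4}, start state r0, accepting states {r0, r1, r2, r3} and transitions r0: a→r1, b→r2; r1: a→r3, b→r4; r2: a→r4, b→r2; r3: a→r4, b→r4; r4: a→r4, b→r4.
Exploring the product automaton P × Q from the start pair (r0, p3), following both machines on each input symbol, reaches 6 state pairs: (r0, p3), (r1, p1), (r2, p0), (r3, p2), (r4, p4), (r2, p5).
P accepts in {r0, r1, r2, r3} and Q accepts in {p0, p1, p2, p3, p5}. In every reachable pair the two components are either both accepting — (r0, p3), (r1, p1), (r2, p0), (r3, p2), (r2, p5) — or both non-accepting, so no string is accepted by exactly one of the machines: L(P) \ L(Q) and L(Q) \ L(P) are both empty.
Hence every string is accepted by P iff it is accepted by Q, and the two languages coincide.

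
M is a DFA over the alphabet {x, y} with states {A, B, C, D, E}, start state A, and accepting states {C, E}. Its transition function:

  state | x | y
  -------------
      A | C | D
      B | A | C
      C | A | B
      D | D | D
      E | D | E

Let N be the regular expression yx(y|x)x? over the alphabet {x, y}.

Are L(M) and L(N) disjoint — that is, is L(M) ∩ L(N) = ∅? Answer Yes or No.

Yes

Converting the expression N to a DFA (subset construction, then merging equivalent states) gives the minimal DFA with states {n0, n1, n2, n3, n4, n5}, start state n0, accepting states {n4, n5} and transitions n0: x→n1, y→n2; n1: x→n1, y→n1; n2: x→n3, y→n1; n3: x→n4, y→n4; n4: x→n5, y→n1; n5: x→n1, y→n1.
Exploring the product automaton M × N from the start pair (A, n0), following both machines on each input symbol, reaches 9 state pairs: (A, n0), (C, n1), (D, n2), (A, n1), (B, n1), (D, n3), (D, n1), (D, n4), (D, n5).
M accepts in {C, E} and N accepts in {n4, n5}; no reachable pair has both components accepting, so no string drives both machines to acceptance simultaneously and L(M) ∩ L(N) = ∅.
So no string is accepted by both, and the intersection is empty.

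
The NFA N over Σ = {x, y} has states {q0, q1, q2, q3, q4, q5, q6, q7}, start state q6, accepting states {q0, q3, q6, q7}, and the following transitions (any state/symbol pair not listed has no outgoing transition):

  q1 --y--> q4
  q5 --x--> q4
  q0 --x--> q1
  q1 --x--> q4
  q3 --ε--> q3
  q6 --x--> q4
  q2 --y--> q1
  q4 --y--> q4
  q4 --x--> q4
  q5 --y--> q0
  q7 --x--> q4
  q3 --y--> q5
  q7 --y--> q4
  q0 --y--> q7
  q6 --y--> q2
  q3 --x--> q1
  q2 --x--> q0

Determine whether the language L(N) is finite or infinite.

finite

The useful states (reachable from q6 and able to reach an accepting state) are {q0, q2, q6, q7}.
Restricted to these states the transition graph has no cycle, so every accepting path has bounded length and L is finite.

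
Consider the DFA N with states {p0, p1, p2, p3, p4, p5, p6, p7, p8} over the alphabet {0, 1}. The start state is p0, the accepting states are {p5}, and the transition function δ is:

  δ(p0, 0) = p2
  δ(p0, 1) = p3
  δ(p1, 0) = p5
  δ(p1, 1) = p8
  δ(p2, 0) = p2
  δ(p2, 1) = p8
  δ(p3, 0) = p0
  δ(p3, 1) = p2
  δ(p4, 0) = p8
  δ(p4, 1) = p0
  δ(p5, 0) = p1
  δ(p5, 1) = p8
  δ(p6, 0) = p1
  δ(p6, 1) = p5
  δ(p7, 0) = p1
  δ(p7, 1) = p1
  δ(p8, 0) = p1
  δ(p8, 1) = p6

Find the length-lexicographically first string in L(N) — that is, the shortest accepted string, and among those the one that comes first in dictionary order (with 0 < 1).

A breadth-first search from p0 reaches an accepting state first via the path p0 → p2 → p8 → p1 → p5 on input 0100.
No string of length < 4 is accepted (BFS exhausts all shorter strings without reaching an accepting state), and 0100 is the lexicographically least accepting string of length 4.

0100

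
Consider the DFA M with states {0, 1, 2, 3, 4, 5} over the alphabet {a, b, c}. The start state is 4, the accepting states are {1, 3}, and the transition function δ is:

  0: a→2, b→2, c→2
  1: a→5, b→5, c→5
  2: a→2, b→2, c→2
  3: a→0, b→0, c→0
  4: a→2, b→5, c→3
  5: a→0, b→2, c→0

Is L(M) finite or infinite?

finite

The useful states (reachable from 4 and able to reach an accepting state) are {3, 4}.
Restricted to these states the transition graph has no cycle, so every accepting path has bounded length and L is finite.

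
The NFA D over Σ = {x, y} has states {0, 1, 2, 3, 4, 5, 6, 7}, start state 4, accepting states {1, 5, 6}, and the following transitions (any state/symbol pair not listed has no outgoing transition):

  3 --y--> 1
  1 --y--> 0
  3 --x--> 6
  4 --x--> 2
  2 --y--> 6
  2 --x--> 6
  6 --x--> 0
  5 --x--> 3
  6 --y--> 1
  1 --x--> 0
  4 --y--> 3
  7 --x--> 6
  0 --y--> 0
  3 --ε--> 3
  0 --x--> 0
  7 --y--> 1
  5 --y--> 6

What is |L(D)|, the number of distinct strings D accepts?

The useful subgraph on states {1, 2, 3, 4, 6} is acyclic, so L(D) is finite; the longest accepting path visits 4 useful states, giving maximum string length 3.
Counting accepting paths from 4 by length: 4 of length 2, 3 of length 3. Total 7.

7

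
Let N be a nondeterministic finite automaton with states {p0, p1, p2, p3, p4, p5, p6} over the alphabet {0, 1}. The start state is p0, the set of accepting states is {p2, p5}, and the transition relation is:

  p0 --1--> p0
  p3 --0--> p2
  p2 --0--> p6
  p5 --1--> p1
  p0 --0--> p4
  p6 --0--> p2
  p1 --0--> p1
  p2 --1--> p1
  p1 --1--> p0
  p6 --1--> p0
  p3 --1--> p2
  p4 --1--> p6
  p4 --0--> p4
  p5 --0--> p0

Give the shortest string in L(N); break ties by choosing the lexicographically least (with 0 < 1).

A breadth-first search from p0 reaches an accepting state first via the path p0 → p4 → p6 → p2 on input 010.
No string of length < 3 is accepted (BFS exhausts all shorter strings without reaching an accepting state), and 010 is the lexicographically least accepting string of length 3.

010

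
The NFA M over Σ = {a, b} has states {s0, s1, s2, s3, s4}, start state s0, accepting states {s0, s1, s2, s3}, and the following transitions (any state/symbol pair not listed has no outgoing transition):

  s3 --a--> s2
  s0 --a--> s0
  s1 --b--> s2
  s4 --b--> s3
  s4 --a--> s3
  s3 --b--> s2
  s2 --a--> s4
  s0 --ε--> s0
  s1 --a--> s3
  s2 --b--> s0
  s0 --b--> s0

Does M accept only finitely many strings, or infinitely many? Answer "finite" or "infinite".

State s0 is reachable from the start and can reach an accepting state, and it lies on the cycle s0 → s0.
Traversing that cycle any number of times yields accepted strings of unbounded length, so the language is infinite.

infinite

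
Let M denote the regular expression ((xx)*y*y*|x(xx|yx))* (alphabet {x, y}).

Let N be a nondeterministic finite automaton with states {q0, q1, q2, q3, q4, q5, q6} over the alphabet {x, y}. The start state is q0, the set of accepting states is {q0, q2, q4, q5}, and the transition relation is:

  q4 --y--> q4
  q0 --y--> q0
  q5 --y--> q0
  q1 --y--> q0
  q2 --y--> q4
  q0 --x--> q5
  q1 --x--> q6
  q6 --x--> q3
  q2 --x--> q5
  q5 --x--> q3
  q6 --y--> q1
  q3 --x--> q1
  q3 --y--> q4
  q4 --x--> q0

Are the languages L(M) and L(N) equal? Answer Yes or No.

No

The string xx is accepted by M but rejected by N.
So L(M) ≠ L(N).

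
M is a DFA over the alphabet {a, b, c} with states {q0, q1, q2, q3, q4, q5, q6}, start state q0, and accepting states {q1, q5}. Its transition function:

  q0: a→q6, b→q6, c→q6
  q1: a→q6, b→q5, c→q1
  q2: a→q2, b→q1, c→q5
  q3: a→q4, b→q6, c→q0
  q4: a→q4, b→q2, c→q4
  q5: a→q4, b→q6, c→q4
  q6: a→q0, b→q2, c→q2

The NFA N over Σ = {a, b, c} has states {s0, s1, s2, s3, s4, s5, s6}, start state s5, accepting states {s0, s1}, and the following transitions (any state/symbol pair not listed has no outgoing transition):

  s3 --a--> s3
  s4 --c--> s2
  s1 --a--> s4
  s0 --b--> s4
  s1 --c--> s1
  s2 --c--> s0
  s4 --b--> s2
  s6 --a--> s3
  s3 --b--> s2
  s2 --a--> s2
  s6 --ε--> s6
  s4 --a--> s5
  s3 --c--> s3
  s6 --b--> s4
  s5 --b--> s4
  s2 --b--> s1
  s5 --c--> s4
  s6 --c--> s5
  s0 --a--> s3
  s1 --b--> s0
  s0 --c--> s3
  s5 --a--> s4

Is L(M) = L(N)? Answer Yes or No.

Yes

Exploring the product automaton M × N from the start pair (q0, s5), following both machines on each input symbol, reaches 6 state pairs: (q0, s5), (q6, s4), (q2, s2), (q1, s1), (q5, s0), (q4, s3).
M accepts in {q1, q5} and N accepts in {s0, s1}. In every reachable pair the two components are either both accepting — (q1, s1), (q5, s0) — or both non-accepting, so no string is accepted by exactly one of the machines: L(M) \ L(N) and L(N) \ L(M) are both empty.
Hence every string is accepted by M iff it is accepted by N, and the two languages coincide.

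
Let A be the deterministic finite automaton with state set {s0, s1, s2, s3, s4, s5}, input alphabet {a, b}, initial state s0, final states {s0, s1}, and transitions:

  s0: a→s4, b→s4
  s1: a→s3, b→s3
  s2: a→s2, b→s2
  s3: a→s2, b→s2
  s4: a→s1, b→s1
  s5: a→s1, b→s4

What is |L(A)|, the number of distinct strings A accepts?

5

The useful subgraph on states {s0, s1, s4} is acyclic, so L(A) is finite; the longest accepting path visits 3 useful states, giving maximum string length 2.
Counting accepting paths from s0 by length: 1 of length 0, 4 of length 2. Total 5.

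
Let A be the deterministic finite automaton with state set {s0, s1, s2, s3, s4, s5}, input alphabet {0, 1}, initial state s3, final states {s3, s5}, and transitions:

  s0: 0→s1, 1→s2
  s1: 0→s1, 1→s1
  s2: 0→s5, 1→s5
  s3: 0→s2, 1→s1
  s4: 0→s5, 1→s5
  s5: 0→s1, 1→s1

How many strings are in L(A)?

3

The useful subgraph on states {s2, s3, s5} is acyclic, so L(A) is finite; the longest accepting path visits 3 useful states, giving maximum string length 2.
Counting accepting paths from s3 by length: 1 of length 0, 2 of length 2. Total 3.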